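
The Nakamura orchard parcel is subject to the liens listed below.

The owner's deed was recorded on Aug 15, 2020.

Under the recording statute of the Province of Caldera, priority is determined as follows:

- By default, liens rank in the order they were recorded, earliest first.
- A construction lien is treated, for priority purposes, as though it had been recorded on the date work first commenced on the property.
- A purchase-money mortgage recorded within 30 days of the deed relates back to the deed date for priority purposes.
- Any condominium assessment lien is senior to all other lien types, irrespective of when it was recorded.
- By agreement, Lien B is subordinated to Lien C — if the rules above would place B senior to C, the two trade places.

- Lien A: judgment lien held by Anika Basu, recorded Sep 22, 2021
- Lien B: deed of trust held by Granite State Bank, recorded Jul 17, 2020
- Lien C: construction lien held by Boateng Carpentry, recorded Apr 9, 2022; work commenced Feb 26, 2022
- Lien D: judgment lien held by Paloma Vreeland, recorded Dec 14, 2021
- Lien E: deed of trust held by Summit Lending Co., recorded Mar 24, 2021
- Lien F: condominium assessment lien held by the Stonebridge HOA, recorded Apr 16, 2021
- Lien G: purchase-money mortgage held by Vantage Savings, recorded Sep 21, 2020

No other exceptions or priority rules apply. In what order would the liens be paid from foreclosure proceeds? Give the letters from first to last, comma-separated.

F, C, G, E, A, D, B

First, effective dates: C is treated as recorded Feb 26, 2022, the work-commencement date; G was recorded 37 days after the deed, outside the 30-day window, so it keeps its recording date.
As a condominium assessment lien, F is senior to every other lien.
The other liens, earliest effective date first: B (Jul 17, 2020), G (Sep 21, 2020), E (Mar 24, 2021), A (Sep 22, 2021), D (Dec 14, 2021), C (Feb 26, 2022).
B would otherwise be senior to C, so under the subordination agreement B and C exchange positions.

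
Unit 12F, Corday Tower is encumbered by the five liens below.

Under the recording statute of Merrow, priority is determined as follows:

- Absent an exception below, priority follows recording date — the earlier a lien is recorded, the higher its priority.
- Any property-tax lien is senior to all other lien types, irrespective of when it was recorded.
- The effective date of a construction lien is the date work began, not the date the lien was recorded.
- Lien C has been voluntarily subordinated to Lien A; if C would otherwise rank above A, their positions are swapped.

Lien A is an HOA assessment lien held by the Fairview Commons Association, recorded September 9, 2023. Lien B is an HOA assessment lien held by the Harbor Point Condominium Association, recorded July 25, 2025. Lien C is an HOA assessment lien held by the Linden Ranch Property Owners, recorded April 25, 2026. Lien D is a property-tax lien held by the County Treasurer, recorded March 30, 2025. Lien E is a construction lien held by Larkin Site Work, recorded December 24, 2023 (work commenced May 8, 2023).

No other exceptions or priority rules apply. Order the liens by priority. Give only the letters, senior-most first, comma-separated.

Adjusting effective dates: E's effective date is May 8, 2023, when work began.
As a property-tax lien, D is senior to every other lien.
Remaining liens by effective date: E (May 8, 2023), A (September 9, 2023), B (July 25, 2025), C (April 25, 2026).
Since C is not senior to A, the subordination leaves the order unchanged.

D, E, A, B, C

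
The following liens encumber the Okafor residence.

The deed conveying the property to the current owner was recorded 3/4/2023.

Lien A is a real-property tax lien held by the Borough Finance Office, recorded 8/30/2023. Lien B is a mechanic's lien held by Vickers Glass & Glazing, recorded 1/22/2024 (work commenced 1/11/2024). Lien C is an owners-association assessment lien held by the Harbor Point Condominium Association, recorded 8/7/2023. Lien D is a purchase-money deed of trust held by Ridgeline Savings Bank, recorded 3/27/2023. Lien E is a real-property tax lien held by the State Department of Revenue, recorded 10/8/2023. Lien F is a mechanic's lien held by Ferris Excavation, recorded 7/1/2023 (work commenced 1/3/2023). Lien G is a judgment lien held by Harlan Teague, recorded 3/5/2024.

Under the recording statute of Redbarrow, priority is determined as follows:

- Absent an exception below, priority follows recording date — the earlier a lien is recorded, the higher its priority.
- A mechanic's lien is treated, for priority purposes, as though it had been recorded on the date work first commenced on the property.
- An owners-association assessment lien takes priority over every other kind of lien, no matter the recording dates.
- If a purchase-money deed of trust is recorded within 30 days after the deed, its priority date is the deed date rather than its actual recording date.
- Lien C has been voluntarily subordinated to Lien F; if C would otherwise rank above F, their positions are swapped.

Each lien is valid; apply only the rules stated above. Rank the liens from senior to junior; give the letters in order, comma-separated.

First, effective dates: B relates back to 1/11/2024 (work commenced); D relates back to the deed date 3/4/2023; F's effective date is 1/3/2023, when work began.
C is an owners-association assessment lien and takes priority over every other lien.
Remaining liens by effective date: F (1/3/2023), D (3/4/2023), A (8/30/2023), E (10/8/2023), B (1/11/2024), G (3/5/2024).
The subordination applies — C was senior to F — so C and F swap.

F, C, D, A, E, B, G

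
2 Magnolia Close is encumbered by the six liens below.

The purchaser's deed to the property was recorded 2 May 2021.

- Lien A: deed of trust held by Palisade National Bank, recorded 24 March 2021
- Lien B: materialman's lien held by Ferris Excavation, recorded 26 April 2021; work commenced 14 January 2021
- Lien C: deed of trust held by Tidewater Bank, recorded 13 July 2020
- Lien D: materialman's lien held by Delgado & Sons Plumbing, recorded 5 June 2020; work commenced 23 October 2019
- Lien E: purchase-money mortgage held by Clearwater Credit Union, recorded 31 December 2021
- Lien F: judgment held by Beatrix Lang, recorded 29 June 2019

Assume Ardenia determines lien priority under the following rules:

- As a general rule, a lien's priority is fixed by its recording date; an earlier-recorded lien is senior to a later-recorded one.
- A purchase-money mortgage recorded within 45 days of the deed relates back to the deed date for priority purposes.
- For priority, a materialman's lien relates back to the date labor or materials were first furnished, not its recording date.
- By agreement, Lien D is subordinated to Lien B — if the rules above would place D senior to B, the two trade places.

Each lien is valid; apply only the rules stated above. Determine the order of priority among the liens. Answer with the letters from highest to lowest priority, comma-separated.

Effective dates after the stated exceptions: B is treated as recorded 14 January 2021, the work-commencement date; D's effective date is 23 October 2019, when work began; E was recorded 243 days after the deed, outside the 45-day window, so it keeps its recording date.
By effective date, earliest first: F (29 June 2019), D (23 October 2019), C (13 July 2020), B (14 January 2021), A (24 March 2021), E (31 December 2021).
The subordination applies — D was senior to B — so D and B swap.

F, B, C, D, A, E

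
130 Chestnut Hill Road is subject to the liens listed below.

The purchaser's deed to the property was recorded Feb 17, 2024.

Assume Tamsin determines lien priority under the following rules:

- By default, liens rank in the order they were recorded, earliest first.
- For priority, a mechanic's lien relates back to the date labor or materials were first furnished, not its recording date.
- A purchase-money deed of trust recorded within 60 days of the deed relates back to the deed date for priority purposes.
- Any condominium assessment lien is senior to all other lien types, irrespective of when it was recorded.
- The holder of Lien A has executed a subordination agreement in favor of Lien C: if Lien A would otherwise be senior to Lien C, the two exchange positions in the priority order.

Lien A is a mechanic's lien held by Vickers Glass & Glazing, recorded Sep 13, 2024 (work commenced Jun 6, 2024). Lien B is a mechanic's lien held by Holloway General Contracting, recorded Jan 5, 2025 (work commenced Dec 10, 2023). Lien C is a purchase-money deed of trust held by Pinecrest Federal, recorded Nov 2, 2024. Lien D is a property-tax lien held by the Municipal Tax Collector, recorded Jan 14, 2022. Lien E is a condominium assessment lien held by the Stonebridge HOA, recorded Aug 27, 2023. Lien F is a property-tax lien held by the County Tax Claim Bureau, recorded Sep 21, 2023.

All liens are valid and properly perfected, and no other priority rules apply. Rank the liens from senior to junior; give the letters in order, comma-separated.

E, D, F, B, C, A

First, effective dates: A is treated as recorded Jun 6, 2024, the work-commencement date; B's effective date is Dec 10, 2023, when work began; C missed the 60-day window (259 days after the deed), so its recording date stands.
As a condominium assessment lien, E is senior to every other lien.
The other liens, earliest effective date first: D (Jan 14, 2022), F (Sep 21, 2023), B (Dec 10, 2023), A (Jun 6, 2024), C (Nov 2, 2024).
A would otherwise be senior to C, so under the subordination agreement A and C exchange positions.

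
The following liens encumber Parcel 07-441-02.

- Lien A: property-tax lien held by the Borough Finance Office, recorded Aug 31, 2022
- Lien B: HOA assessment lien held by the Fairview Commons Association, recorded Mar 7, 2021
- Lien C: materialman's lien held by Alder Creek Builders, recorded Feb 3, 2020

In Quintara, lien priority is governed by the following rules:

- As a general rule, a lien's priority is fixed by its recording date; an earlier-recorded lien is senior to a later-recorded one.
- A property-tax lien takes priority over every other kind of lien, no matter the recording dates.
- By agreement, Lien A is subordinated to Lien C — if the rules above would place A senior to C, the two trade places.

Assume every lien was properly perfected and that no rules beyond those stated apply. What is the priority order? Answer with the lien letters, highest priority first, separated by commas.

C, A, B

A is a property-tax lien, so it outranks all other liens regardless of date.
Among the remaining liens, by effective date: C (Feb 3, 2020), B (Mar 7, 2021).
A would otherwise be senior to C, so under the subordination agreement A and C exchange positions.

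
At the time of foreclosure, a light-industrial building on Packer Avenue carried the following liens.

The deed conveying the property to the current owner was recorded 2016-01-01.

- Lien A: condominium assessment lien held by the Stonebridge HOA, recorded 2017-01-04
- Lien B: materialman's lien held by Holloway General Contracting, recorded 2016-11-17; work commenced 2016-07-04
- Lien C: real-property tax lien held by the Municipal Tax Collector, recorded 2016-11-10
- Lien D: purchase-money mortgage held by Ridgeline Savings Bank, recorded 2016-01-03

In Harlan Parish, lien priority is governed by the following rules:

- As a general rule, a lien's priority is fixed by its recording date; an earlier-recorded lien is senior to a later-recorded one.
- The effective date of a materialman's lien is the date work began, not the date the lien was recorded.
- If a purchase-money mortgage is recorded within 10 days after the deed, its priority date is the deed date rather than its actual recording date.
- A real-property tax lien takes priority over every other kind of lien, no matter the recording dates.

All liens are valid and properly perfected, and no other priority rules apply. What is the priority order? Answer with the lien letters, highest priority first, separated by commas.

C, D, B, A

First, effective dates: B is treated as recorded 2016-07-04, the work-commencement date; D's effective date is the deed date, 2016-01-01.
C is a real-property tax lien and takes priority over every other lien.
Ordering the rest by effective date: D (2016-01-01), B (2016-07-04), A (2017-01-04).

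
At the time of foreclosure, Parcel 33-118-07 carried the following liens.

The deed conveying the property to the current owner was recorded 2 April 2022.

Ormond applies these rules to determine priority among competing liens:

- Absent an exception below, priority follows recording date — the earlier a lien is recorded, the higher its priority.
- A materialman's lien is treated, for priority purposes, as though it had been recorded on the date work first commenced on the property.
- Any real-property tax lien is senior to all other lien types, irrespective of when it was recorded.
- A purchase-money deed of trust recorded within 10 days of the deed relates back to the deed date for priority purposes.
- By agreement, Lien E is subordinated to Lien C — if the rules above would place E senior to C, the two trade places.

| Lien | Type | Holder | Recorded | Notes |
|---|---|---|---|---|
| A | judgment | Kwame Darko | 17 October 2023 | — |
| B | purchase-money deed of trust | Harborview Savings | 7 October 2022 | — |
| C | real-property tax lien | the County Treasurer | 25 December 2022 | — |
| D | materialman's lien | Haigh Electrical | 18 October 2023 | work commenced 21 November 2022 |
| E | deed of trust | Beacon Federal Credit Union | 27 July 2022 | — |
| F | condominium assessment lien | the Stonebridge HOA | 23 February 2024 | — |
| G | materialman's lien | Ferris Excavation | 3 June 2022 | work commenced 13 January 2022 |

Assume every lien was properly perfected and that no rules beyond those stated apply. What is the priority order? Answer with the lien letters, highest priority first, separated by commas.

Effective dates after the stated exceptions: B was recorded 188 days after the deed, outside the 10-day window, so it keeps its recording date; D's effective date is 21 November 2022, when work began; G relates back to 13 January 2022 (work commenced).
C, as a real-property tax lien, has superpriority and ranks first.
Ordering the rest by effective date: G (13 January 2022), E (27 July 2022), B (7 October 2022), D (21 November 2022), A (17 October 2023), F (23 February 2024).
Since E is not senior to C, the subordination leaves the order unchanged.

C, G, E, B, D, A, F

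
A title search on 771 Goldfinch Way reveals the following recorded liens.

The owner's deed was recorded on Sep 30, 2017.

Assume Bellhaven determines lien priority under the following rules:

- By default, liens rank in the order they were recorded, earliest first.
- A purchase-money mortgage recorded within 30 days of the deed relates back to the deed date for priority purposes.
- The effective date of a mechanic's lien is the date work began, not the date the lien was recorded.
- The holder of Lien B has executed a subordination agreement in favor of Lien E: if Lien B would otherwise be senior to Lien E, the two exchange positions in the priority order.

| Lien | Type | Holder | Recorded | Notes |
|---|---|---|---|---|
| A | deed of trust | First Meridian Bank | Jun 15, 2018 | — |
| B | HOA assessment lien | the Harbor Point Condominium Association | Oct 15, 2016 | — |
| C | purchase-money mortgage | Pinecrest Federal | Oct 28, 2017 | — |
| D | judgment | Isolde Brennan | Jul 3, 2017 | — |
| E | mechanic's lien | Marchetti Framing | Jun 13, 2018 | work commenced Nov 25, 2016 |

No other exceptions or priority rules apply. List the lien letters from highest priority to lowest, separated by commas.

First, effective dates: C's effective date is the deed date, Sep 30, 2017; E is treated as recorded Nov 25, 2016, the work-commencement date.
Ordering by effective date: B (Oct 15, 2016), E (Nov 25, 2016), D (Jul 3, 2017), C (Sep 30, 2017), A (Jun 15, 2018).
Because B would otherwise rank above E, the subordination swaps them.

E, B, D, C, A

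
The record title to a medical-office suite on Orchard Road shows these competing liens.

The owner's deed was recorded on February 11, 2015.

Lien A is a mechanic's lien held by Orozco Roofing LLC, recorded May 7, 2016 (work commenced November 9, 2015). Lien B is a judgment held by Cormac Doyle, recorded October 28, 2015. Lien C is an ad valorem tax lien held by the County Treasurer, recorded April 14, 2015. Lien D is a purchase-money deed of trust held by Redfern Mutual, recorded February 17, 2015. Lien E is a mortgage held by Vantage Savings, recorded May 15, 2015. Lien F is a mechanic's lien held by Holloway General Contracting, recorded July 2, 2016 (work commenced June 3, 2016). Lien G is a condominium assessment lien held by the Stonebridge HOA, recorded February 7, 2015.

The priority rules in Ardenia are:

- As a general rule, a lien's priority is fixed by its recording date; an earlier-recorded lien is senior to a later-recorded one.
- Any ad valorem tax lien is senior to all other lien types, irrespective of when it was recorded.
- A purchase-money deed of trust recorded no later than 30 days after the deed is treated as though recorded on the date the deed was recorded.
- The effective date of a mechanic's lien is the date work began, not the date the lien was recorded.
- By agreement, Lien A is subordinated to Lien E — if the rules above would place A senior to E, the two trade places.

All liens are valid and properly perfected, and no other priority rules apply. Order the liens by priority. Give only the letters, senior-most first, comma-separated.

C, G, D, E, B, A, F

Adjusting effective dates: A relates back to November 9, 2015 (work commenced); D's effective date is the deed date, February 11, 2015; F's effective date is June 3, 2016, when work began.
C is an ad valorem tax lien and takes priority over every other lien.
The other liens, earliest effective date first: G (February 7, 2015), D (February 11, 2015), E (May 15, 2015), B (October 28, 2015), A (November 9, 2015), F (June 3, 2016).
A is already junior to E, so the subordination agreement changes nothing.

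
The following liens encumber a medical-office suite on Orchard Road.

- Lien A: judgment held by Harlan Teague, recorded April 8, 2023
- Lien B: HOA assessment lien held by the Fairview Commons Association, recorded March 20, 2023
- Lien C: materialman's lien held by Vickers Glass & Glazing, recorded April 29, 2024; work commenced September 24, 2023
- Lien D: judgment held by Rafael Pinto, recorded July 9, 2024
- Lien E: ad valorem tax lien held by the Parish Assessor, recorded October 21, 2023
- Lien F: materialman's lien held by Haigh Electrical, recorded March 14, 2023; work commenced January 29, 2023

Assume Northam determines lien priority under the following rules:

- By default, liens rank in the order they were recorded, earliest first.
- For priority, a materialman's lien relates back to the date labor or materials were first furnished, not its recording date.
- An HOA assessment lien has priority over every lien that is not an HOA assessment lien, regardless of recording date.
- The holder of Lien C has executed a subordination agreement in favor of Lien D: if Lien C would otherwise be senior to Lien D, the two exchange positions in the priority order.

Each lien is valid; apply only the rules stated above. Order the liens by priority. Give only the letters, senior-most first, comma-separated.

B, F, A, D, E, C

Effective dates after the stated exceptions: C relates back to September 24, 2023 (work commenced); F relates back to January 29, 2023 (work commenced).
As an HOA assessment lien, B is senior to every other lien.
Ordering the rest by effective date: F (January 29, 2023), A (April 8, 2023), C (September 24, 2023), E (October 21, 2023), D (July 9, 2024).
Because C would otherwise rank above D, the subordination swaps them.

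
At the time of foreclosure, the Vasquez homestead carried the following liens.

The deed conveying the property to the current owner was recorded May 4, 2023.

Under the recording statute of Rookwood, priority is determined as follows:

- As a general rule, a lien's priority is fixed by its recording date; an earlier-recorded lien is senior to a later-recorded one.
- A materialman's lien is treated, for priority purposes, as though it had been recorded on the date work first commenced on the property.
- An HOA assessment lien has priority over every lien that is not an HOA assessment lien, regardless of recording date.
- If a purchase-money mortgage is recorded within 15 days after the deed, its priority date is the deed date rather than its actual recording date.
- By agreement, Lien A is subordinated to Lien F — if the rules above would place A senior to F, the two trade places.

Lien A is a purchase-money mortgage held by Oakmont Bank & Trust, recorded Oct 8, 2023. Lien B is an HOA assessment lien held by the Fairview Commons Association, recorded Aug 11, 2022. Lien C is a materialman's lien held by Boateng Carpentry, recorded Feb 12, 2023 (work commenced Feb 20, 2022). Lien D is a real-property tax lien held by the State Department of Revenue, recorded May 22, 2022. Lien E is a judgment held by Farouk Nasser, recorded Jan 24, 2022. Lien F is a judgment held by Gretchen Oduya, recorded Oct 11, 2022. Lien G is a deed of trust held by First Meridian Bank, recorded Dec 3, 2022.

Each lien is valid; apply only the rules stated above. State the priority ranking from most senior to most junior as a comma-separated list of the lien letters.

Effective dates after the stated exceptions: A was recorded 157 days after the deed, outside the 15-day window, so it keeps its recording date; C relates back to Feb 20, 2022 (work commenced).
B is an HOA assessment lien and takes priority over every other lien.
Remaining liens by effective date: E (Jan 24, 2022), C (Feb 20, 2022), D (May 22, 2022), F (Oct 11, 2022), G (Dec 3, 2022), A (Oct 8, 2023).
Since A is not senior to F, the subordination leaves the order unchanged.

B, E, C, D, F, G, A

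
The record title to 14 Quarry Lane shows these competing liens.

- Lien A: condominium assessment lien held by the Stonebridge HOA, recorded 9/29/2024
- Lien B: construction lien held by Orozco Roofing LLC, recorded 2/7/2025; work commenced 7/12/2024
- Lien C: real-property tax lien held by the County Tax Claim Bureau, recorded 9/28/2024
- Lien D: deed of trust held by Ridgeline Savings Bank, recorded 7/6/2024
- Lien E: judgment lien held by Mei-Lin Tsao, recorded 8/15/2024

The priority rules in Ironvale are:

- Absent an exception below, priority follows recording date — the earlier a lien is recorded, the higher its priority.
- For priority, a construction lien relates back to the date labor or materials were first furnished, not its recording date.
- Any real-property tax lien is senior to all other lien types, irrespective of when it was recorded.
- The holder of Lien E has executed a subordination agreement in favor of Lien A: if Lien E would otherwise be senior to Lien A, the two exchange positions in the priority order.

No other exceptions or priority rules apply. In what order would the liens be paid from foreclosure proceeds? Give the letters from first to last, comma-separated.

Effective dates after the stated exceptions: B's effective date is 7/12/2024, when work began.
C is a real-property tax lien and takes priority over every other lien.
Among the remaining liens, by effective date: D (7/6/2024), B (7/12/2024), E (8/15/2024), A (9/29/2024).
E would otherwise be senior to A, so under the subordination agreement E and A exchange positions.

C, D, B, A, E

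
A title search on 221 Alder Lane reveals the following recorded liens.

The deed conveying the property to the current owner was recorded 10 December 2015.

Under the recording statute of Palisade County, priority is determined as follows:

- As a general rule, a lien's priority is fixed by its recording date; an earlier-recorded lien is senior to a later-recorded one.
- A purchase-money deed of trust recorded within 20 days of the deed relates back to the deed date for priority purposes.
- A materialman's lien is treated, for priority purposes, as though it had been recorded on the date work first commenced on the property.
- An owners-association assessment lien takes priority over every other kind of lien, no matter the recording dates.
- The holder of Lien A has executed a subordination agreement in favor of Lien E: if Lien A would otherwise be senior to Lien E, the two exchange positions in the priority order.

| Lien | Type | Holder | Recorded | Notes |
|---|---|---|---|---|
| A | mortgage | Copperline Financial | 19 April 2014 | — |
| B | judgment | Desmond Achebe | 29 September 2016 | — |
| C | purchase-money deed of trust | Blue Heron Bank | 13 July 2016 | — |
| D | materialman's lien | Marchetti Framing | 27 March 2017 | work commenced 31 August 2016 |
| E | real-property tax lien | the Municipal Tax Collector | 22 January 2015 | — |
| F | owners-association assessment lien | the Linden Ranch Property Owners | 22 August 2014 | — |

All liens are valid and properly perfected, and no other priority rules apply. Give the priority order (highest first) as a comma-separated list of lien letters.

Effective dates: C was recorded 216 days after the deed, outside the 20-day window, so it keeps its recording date; D relates back to 31 August 2016 (work commenced).
F, as an owners-association assessment lien, has superpriority and ranks first.
Among the remaining liens, by effective date: A (19 April 2014), E (22 January 2015), C (13 July 2016), D (31 August 2016), B (29 September 2016).
A is senior to E before the subordination, so the two trade places.

F, E, A, C, D, B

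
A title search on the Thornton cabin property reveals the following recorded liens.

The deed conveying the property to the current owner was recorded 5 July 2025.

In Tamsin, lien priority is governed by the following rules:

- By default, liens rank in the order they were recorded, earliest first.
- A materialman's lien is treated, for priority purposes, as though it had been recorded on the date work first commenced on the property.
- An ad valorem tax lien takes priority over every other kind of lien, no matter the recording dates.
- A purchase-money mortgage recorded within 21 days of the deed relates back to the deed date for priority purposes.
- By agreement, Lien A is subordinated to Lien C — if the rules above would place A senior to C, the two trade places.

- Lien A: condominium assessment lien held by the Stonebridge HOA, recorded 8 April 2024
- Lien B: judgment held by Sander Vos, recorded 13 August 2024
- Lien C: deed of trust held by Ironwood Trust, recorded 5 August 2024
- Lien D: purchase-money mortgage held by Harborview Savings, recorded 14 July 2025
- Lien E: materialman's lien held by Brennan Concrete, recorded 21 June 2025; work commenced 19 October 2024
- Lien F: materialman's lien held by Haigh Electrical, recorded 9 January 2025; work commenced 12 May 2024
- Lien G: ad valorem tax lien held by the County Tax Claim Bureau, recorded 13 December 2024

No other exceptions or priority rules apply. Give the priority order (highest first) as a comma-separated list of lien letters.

G, C, F, A, B, E, D

Effective dates after the stated exceptions: D's effective date is the deed date, 5 July 2025; E is treated as recorded 19 October 2024, the work-commencement date; F is treated as recorded 12 May 2024, the work-commencement date.
G is an ad valorem tax lien and takes priority over every other lien.
Among the remaining liens, by effective date: A (8 April 2024), F (12 May 2024), C (5 August 2024), B (13 August 2024), E (19 October 2024), D (5 July 2025).
A would otherwise be senior to C, so under the subordination agreement A and C exchange positions.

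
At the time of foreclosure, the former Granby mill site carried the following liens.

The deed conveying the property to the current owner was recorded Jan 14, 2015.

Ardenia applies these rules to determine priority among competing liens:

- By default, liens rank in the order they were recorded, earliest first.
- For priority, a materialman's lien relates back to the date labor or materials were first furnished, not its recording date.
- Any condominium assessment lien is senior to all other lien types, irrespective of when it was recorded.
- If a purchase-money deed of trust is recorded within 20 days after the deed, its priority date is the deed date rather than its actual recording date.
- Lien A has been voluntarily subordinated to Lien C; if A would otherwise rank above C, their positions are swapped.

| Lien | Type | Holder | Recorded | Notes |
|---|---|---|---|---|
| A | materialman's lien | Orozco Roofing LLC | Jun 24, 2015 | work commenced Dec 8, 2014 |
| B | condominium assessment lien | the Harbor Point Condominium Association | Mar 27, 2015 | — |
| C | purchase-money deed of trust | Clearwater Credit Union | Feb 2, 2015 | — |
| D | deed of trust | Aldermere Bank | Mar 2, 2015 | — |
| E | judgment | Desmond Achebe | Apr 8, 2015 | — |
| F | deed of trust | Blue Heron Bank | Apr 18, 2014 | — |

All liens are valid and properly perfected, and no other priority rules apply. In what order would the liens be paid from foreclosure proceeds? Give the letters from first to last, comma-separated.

B, F, C, A, D, E

Adjusting effective dates: A's effective date is Dec 8, 2014, when work began; C relates back to the deed date Jan 14, 2015.
B, as a condominium assessment lien, has superpriority and ranks first.
Ordering the rest by effective date: F (Apr 18, 2014), A (Dec 8, 2014), C (Jan 14, 2015), D (Mar 2, 2015), E (Apr 8, 2015).
A would otherwise be senior to C, so under the subordination agreement A and C exchange positions.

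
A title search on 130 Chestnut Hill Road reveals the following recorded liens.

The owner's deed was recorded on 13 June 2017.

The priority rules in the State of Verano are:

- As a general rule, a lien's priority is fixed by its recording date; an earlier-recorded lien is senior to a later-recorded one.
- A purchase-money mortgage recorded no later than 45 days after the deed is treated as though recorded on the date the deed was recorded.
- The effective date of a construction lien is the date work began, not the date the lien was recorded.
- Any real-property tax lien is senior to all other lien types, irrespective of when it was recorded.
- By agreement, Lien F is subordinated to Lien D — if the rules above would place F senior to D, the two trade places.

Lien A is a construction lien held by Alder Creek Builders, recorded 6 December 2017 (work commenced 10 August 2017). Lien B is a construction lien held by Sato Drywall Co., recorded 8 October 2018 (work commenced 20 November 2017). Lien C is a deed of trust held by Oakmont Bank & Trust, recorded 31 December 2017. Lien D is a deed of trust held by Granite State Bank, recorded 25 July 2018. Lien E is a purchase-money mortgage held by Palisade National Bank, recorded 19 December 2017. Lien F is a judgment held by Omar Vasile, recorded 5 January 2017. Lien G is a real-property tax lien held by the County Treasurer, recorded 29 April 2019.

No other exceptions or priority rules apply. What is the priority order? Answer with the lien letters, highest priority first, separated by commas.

First, effective dates: A relates back to 10 August 2017 (work commenced); B relates back to 20 November 2017 (work commenced); E missed the 45-day window (189 days after the deed), so its recording date stands.
As a real-property tax lien, G is senior to every other lien.
The other liens, earliest effective date first: F (5 January 2017), A (10 August 2017), B (20 November 2017), E (19 December 2017), C (31 December 2017), D (25 July 2018).
F is senior to D before the subordination, so the two trade places.

G, D, A, B, E, C, F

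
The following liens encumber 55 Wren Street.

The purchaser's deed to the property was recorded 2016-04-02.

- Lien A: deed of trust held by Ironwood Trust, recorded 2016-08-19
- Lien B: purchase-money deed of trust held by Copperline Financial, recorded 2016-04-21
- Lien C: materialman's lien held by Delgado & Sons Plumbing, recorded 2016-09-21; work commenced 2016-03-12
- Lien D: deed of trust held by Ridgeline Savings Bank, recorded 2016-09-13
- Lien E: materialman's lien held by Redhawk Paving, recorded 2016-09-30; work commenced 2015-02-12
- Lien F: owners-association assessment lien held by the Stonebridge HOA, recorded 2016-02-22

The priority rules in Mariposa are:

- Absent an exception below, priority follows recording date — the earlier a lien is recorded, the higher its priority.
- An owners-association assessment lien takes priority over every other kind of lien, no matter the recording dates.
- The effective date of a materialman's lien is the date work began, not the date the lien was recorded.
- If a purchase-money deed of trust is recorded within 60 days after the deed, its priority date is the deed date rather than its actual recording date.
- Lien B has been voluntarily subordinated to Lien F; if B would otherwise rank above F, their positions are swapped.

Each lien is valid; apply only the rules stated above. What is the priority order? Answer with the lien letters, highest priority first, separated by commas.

F, E, C, B, A, D

Adjusting effective dates: B was recorded within the 60-day window, so its effective date is the deed date 2016-04-02; C's effective date is 2016-03-12, when work began; E relates back to 2015-02-12 (work commenced).
F is an owners-association assessment lien and takes priority over every other lien.
Among the remaining liens, by effective date: E (2015-02-12), C (2016-03-12), B (2016-04-02), A (2016-08-19), D (2016-09-13).
B is already junior to F, so the subordination agreement changes nothing.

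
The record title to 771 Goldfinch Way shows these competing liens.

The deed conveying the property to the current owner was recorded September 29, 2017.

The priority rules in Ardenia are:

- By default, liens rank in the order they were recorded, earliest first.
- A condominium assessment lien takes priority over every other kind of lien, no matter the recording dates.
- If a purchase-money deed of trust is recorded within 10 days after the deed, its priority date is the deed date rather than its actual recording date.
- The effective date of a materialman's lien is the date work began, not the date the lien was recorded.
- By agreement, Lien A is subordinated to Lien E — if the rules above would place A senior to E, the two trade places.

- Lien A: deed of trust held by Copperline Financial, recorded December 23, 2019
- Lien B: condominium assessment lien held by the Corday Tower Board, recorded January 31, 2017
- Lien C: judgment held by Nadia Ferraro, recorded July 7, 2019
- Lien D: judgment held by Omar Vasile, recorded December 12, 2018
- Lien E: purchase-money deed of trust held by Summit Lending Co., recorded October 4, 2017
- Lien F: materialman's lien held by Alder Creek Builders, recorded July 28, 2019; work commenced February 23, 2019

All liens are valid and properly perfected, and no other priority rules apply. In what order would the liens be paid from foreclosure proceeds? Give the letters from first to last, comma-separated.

Adjusting effective dates: E relates back to the deed date September 29, 2017; F is treated as recorded February 23, 2019, the work-commencement date.
As a condominium assessment lien, B is senior to every other lien.
Ordering the rest by effective date: E (September 29, 2017), D (December 12, 2018), F (February 23, 2019), C (July 7, 2019), A (December 23, 2019).
A already ranks below E; the subordination has no effect.

B, E, D, F, C, A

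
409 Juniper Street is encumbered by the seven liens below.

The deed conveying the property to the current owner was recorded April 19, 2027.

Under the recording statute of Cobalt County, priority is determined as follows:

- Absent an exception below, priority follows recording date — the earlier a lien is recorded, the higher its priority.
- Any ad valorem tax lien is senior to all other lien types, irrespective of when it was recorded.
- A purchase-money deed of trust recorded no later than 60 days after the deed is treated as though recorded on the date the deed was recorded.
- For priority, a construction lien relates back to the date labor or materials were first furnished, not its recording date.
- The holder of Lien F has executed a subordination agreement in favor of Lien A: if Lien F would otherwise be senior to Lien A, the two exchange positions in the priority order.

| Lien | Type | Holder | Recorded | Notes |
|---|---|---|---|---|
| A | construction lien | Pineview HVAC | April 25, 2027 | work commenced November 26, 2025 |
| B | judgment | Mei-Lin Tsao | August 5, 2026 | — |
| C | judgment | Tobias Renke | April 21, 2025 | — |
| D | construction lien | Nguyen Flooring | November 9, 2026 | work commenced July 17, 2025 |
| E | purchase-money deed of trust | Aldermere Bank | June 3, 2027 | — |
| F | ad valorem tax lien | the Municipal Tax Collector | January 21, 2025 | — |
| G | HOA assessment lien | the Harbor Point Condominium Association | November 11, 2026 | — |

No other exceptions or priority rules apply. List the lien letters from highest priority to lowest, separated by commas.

A, C, D, F, B, G, E

Adjusting effective dates: A is treated as recorded November 26, 2025, the work-commencement date; D is treated as recorded July 17, 2025, the work-commencement date; E was recorded within the 60-day window, so its effective date is the deed date April 19, 2027.
F, as an ad valorem tax lien, has superpriority and ranks first.
Among the remaining liens, by effective date: C (April 21, 2025), D (July 17, 2025), A (November 26, 2025), B (August 5, 2026), G (November 11, 2026), E (April 19, 2027).
F would otherwise be senior to A, so under the subordination agreement F and A exchange positions.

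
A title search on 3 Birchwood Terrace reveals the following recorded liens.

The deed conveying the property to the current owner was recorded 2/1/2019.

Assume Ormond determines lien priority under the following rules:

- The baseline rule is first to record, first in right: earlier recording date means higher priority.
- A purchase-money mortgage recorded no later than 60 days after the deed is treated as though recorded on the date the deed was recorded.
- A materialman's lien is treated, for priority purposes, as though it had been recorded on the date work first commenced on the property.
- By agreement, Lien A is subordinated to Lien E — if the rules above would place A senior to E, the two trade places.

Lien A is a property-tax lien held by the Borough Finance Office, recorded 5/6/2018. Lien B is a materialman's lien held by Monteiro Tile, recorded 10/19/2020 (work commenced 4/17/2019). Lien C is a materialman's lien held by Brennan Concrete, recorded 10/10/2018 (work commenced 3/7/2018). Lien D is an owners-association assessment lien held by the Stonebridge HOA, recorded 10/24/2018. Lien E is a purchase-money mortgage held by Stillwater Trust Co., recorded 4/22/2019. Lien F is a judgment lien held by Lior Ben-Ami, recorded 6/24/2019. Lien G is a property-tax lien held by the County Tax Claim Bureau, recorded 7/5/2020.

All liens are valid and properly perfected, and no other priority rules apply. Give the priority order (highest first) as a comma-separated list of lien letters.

C, E, D, B, A, F, G

Effective dates: B's effective date is 4/17/2019, when work began; C's effective date is 3/7/2018, when work began; E was recorded 80 days after the deed, outside the 60-day window, so it keeps its recording date.
By effective date: C (3/7/2018), A (5/6/2018), D (10/24/2018), B (4/17/2019), E (4/22/2019), F (6/24/2019), G (7/5/2020).
The subordination applies — A was senior to E — so A and E swap.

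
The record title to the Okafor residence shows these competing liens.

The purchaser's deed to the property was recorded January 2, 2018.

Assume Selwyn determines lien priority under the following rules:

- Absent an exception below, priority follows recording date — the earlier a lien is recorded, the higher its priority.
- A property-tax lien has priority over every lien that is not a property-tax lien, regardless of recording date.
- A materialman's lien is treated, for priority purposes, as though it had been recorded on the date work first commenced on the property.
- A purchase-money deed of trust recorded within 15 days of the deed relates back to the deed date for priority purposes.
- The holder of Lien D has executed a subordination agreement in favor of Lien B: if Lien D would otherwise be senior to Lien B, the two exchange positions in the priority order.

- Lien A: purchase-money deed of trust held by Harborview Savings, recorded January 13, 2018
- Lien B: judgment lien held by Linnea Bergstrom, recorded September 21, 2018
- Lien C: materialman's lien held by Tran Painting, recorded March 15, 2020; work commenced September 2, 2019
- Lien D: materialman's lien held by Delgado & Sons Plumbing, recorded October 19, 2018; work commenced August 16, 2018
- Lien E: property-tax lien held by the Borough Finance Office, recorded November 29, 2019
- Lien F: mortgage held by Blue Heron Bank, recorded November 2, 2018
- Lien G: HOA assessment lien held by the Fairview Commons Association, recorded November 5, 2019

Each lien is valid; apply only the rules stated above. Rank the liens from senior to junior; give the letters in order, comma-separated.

E, A, B, D, F, C, G

Effective dates after the stated exceptions: A's effective date is the deed date, January 2, 2018; C's effective date is September 2, 2019, when work began; D relates back to August 16, 2018 (work commenced).
E is a property-tax lien and takes priority over every other lien.
Remaining liens by effective date: A (January 2, 2018), D (August 16, 2018), B (September 21, 2018), F (November 2, 2018), C (September 2, 2019), G (November 5, 2019).
D is senior to B before the subordination, so the two trade places.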